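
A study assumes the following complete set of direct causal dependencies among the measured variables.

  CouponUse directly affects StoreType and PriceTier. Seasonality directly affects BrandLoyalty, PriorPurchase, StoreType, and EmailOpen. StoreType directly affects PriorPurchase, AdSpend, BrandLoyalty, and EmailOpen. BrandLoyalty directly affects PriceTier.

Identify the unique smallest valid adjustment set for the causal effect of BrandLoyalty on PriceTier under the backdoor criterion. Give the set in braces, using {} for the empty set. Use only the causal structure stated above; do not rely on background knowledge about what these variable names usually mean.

Variables eligible for adjustment (non-descendants of BrandLoyalty, excluding BrandLoyalty and PriceTier): {AdSpend, CouponUse, EmailOpen, PriorPurchase, Seasonality, StoreType}.
Backdoor paths from BrandLoyalty to PriceTier:
  P1: BrandLoyalty <- Seasonality -> StoreType <- CouponUse -> PriceTier
  P2: BrandLoyalty <- Seasonality -> PriorPurchase <- StoreType <- CouponUse -> PriceTier
  P3: BrandLoyalty <- Seasonality -> EmailOpen <- StoreType <- CouponUse -> PriceTier
  P4: BrandLoyalty <- StoreType <- CouponUse -> PriceTier
The empty set is not sufficient: P4 (BrandLoyalty <- StoreType <- CouponUse -> PriceTier) has no collider blocking it and no conditioned non-collider, so it is open.
Try {CouponUse}:
  P1: blocked at collider StoreType (neither it nor any descendant is in the conditioning set).
  P2: blocked at collider PriorPurchase (neither it nor any descendant is in the conditioning set).
  P3: blocked at collider EmailOpen (neither it nor any descendant is in the conditioning set).
  P4: blocked at fork node CouponUse ∈ conditioning set.
{CouponUse} contains no descendant of BrandLoyalty and blocks every backdoor path.
No other singleton works — e.g. {Seasonality} leaves P4 open — so {CouponUse} is the unique smallest valid adjustment set.

{CouponUse}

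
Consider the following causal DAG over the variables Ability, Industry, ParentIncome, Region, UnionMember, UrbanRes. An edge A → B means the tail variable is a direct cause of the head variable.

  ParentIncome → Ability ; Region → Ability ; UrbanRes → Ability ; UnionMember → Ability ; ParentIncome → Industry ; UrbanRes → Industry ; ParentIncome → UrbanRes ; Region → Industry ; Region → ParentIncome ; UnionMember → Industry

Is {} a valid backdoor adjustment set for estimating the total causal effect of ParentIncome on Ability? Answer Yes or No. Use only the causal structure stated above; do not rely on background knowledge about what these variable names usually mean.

Backdoor paths from ParentIncome to Ability (paths whose first edge points into ParentIncome):
  P1: ParentIncome <- Region -> Industry <- UnionMember -> Ability
  P2: ParentIncome <- Region -> Industry <- UrbanRes -> Ability
  P3: ParentIncome <- Region -> Ability
Condition 1 (no descendant of ParentIncome in the set): holds — descendants of ParentIncome are {Ability, Industry, UrbanRes}; none are in {}.
Condition 2 (every backdoor path blocked by {}):
  P1: blocked at collider Industry (neither it nor any descendant is in the conditioning set).
  P2: blocked at collider Industry (neither it nor any descendant is in the conditioning set).
  P3: open — no interior node is in the conditioning set.
{} does not satisfy the backdoor criterion.

No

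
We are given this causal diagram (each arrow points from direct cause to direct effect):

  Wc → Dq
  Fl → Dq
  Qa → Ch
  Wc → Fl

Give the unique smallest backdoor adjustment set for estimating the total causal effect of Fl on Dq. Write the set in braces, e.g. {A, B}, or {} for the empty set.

{Wc}

Variables eligible for adjustment (non-descendants of Fl, excluding Fl and Dq): {Ch, Qa, Wc}.
Backdoor paths from Fl to Dq:
  P1: Fl <- Wc -> Dq
The empty set is not sufficient: P1 (Fl <- Wc -> Dq) has no collider blocking it and no conditioned non-collider, so it is open.
Try {Wc}:
  P1: blocked at fork node Wc ∈ conditioning set.
{Wc} contains no descendant of Fl and blocks every backdoor path.
No other singleton works — e.g. {Qa} leaves P1 open — so {Wc} is the unique smallest valid adjustment set.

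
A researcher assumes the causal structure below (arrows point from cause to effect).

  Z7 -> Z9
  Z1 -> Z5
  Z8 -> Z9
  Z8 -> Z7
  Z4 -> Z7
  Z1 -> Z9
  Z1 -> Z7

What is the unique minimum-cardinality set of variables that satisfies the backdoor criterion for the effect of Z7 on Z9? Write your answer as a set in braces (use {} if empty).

{Z1, Z8}

Variables eligible for adjustment (non-descendants of Z7, excluding Z7 and Z9): {Z1, Z4, Z5, Z8}.
Backdoor paths from Z7 to Z9:
  P1: Z7 <- Z1 -> Z9
  P2: Z7 <- Z8 -> Z9
The empty set is not sufficient: P1 (Z7 <- Z1 -> Z9) has no collider blocking it and no conditioned non-collider, so it is open.
Try {Z1, Z8}:
  P1: blocked at fork node Z1 ∈ conditioning set.
  P2: blocked at fork node Z8 ∈ conditioning set.
{Z1, Z8} contains no descendant of Z7 and blocks every backdoor path.
Every element of {Z1, Z8} is needed (dropping Z1 leaves P1 open; dropping Z8 leaves P2 open), so no proper subset is valid.
Among all size-2 subsets of the eligible variables, only {Z1, Z8} blocks every backdoor path, so it is the unique smallest valid adjustment set.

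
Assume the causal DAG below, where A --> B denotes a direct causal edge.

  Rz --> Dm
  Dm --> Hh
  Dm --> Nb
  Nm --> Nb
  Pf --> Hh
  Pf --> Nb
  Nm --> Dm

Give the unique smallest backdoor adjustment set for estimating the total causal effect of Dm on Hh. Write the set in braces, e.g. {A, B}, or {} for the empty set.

Variables eligible for adjustment (non-descendants of Dm, excluding Dm and Hh): {Nm, Pf, Rz}.
Backdoor paths from Dm to Hh:
  P1: Dm <- Nm -> Nb <- Pf -> Hh
Each backdoor path contains an unconditioned collider, so every path is already blocked with the empty conditioning set:
  P1: blocked at collider Nb (neither it nor any descendant is in the conditioning set).
The empty set is therefore the unique smallest valid set.

{}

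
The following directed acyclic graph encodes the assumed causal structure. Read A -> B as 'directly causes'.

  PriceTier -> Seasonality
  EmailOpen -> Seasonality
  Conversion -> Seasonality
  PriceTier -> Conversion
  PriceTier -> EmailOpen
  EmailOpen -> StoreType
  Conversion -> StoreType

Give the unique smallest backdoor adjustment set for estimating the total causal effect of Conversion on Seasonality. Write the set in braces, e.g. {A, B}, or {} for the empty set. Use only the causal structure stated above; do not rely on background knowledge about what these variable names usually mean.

Variables eligible for adjustment (non-descendants of Conversion, excluding Conversion and Seasonality): {EmailOpen, PriceTier}.
Backdoor paths from Conversion to Seasonality:
  P1: Conversion <- PriceTier -> EmailOpen -> Seasonality
  P2: Conversion <- PriceTier -> Seasonality
The empty set is not sufficient: P1 (Conversion <- PriceTier -> EmailOpen -> Seasonality) has no collider blocking it and no conditioned non-collider, so it is open.
Try {PriceTier}:
  P1: blocked at fork node PriceTier ∈ conditioning set.
  P2: blocked at fork node PriceTier ∈ conditioning set.
{PriceTier} contains no descendant of Conversion and blocks every backdoor path.
No other singleton works — e.g. {EmailOpen} leaves P2 open — so {PriceTier} is the unique smallest valid adjustment set.

{PriceTier}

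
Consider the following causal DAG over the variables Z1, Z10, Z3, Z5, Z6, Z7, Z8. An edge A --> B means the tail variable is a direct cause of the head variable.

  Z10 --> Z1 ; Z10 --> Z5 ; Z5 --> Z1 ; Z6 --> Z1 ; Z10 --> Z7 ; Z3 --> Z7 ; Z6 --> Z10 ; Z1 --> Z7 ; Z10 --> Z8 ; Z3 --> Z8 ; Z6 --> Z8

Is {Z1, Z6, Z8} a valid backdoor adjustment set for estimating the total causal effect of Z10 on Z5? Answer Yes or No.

Backdoor paths from Z10 to Z5 (paths whose first edge points into Z10):
  P1: Z10 <- Z6 -> Z1 <- Z5
  P2: Z10 <- Z6 -> Z8 <- Z3 -> Z7 <- Z1 <- Z5
Condition 1 (no descendant of Z10 in the set): FAILS — Z1 and Z8 are descendants of Z10.
Condition 2 (every backdoor path blocked by {Z1, Z6, Z8}):
  P1: blocked at fork node Z6 ∈ conditioning set.
  P2: blocked at fork node Z6 ∈ conditioning set.
{Z1, Z6, Z8} does not satisfy the backdoor criterion.

No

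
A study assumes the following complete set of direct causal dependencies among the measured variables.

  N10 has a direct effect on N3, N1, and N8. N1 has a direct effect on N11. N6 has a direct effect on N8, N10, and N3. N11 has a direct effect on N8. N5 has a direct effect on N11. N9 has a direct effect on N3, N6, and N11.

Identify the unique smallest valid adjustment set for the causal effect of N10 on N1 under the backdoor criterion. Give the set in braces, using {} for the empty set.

{}

Variables eligible for adjustment (non-descendants of N10, excluding N10 and N1): {N5, N6, N9}.
Backdoor paths from N10 to N1:
  P1: N10 <- N6 <- N9 -> N11 <- N1
  P2: N10 <- N6 -> N3 <- N9 -> N11 <- N1
  P3: N10 <- N6 -> N8 <- N11 <- N1
Each backdoor path contains an unconditioned collider, so every path is already blocked with the empty conditioning set:
  P1: blocked at collider N11 (neither it nor any descendant is in the conditioning set).
  P2: blocked at collider N3 (neither it nor any descendant is in the conditioning set).
  P3: blocked at collider N8 (neither it nor any descendant is in the conditioning set).
The empty set is therefore the unique smallest valid set.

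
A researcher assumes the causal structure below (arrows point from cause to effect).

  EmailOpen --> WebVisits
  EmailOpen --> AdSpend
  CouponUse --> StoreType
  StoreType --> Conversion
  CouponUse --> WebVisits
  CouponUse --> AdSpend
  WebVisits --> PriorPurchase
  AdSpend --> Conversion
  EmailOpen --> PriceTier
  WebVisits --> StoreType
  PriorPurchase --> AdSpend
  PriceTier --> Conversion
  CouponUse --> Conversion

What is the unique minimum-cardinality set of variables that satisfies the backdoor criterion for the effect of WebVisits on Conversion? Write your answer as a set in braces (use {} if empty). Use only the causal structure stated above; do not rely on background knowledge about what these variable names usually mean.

{CouponUse, EmailOpen}

Variables eligible for adjustment (non-descendants of WebVisits, excluding WebVisits and Conversion): {CouponUse, EmailOpen, PriceTier}.
Backdoor paths from WebVisits to Conversion:
  P1: WebVisits <- EmailOpen -> PriceTier -> Conversion
  P2: WebVisits <- EmailOpen -> AdSpend <- CouponUse -> StoreType -> Conversion
  P3: WebVisits <- EmailOpen -> AdSpend <- CouponUse -> Conversion
  P4: WebVisits <- EmailOpen -> AdSpend -> Conversion
  P5: WebVisits <- CouponUse -> StoreType -> Conversion
  P6: WebVisits <- CouponUse -> AdSpend <- EmailOpen -> PriceTier -> Conversion
  P7: WebVisits <- CouponUse -> AdSpend -> Conversion
  P8: WebVisits <- CouponUse -> Conversion
The empty set is not sufficient: P1 (WebVisits <- EmailOpen -> PriceTier -> Conversion) has no collider blocking it and no conditioned non-collider, so it is open.
Try {CouponUse, EmailOpen}:
  P1: blocked at fork node EmailOpen ∈ conditioning set.
  P2: blocked at fork node EmailOpen ∈ conditioning set.
  P3: blocked at fork node EmailOpen ∈ conditioning set.
  P4: blocked at fork node EmailOpen ∈ conditioning set.
  P5: blocked at fork node CouponUse ∈ conditioning set.
  P6: blocked at fork node CouponUse ∈ conditioning set.
  P7: blocked at fork node CouponUse ∈ conditioning set.
  P8: blocked at fork node CouponUse ∈ conditioning set.
{CouponUse, EmailOpen} contains no descendant of WebVisits and blocks every backdoor path.
Every element of {CouponUse, EmailOpen} is needed (dropping CouponUse leaves P5 open; dropping EmailOpen leaves P1 open), so no proper subset is valid.
Among all size-2 subsets of the eligible variables, only {CouponUse, EmailOpen} blocks every backdoor path, so it is the unique smallest valid adjustment set.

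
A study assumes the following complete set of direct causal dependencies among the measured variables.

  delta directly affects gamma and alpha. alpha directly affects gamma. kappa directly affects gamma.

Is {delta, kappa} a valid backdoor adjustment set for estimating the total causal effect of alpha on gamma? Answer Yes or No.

Yes

Backdoor paths from alpha to gamma (paths whose first edge points into alpha):
  P1: alpha <- delta -> gamma
Condition 1 (no descendant of alpha in the set): holds — descendants of alpha are {gamma}; none are in {delta, kappa}.
Condition 2 (every backdoor path blocked by {delta, kappa}):
  P1: blocked at fork node delta ∈ conditioning set.
{delta, kappa} satisfies the backdoor criterion.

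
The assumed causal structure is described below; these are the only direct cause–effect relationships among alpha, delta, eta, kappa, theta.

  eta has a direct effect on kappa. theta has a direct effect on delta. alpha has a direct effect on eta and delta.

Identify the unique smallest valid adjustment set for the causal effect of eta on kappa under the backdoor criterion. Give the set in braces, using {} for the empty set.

Variables eligible for adjustment (non-descendants of eta, excluding eta and kappa): {alpha, delta, theta}.
Backdoor paths from eta to kappa:
  (none)
With no backdoor paths the empty set already satisfies the criterion, and it is trivially minimal.

{}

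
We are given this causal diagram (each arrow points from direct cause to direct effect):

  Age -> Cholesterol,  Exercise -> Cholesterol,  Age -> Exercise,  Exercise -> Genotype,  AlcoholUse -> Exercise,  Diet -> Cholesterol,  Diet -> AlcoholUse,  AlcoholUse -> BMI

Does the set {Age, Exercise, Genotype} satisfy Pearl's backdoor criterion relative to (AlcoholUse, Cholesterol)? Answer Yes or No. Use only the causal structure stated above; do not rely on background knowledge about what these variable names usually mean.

Backdoor paths from AlcoholUse to Cholesterol (paths whose first edge points into AlcoholUse):
  P1: AlcoholUse <- Diet -> Cholesterol
Condition 1 (no descendant of AlcoholUse in the set): FAILS — Exercise and Genotype are descendants of AlcoholUse.
Condition 2 (every backdoor path blocked by {Age, Exercise, Genotype}):
  P1: open — no interior node is in the conditioning set.
{Age, Exercise, Genotype} does not satisfy the backdoor criterion.

No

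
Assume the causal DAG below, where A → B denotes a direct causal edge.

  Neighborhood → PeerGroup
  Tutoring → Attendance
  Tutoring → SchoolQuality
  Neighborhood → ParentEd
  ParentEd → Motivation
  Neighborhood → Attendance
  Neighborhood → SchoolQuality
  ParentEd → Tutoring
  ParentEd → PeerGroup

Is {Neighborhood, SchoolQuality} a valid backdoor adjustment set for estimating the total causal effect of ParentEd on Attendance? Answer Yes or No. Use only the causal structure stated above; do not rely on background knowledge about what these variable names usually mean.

Backdoor paths from ParentEd to Attendance (paths whose first edge points into ParentEd):
  P1: ParentEd <- Neighborhood -> SchoolQuality <- Tutoring -> Attendance
  P2: ParentEd <- Neighborhood -> Attendance
Condition 1 (no descendant of ParentEd in the set): FAILS — SchoolQuality is a descendant of ParentEd.
Condition 2 (every backdoor path blocked by {Neighborhood, SchoolQuality}):
  P1: blocked at fork node Neighborhood ∈ conditioning set.
  P2: blocked at fork node Neighborhood ∈ conditioning set.
{Neighborhood, SchoolQuality} does not satisfy the backdoor criterion.

No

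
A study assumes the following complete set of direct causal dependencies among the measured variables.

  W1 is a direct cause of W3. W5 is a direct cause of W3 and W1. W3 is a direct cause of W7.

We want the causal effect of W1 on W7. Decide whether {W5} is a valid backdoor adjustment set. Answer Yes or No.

Backdoor paths from W1 to W7 (paths whose first edge points into W1):
  P1: W1 <- W5 -> W3 -> W7
Condition 1 (no descendant of W1 in the set): holds — descendants of W1 are {W3, W7}; none are in {W5}.
Condition 2 (every backdoor path blocked by {W5}):
  P1: blocked at fork node W5 ∈ conditioning set.
{W5} satisfies the backdoor criterion.

Yes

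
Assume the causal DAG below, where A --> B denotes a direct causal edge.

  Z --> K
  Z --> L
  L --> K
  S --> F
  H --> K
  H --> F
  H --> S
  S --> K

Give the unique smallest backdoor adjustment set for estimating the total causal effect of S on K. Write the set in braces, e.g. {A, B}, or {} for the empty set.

{H}

Variables eligible for adjustment (non-descendants of S, excluding S and K): {H, L, Z}.
Backdoor paths from S to K:
  P1: S <- H -> K
The empty set is not sufficient: P1 (S <- H -> K) has no collider blocking it and no conditioned non-collider, so it is open.
Try {H}:
  P1: blocked at fork node H ∈ conditioning set.
{H} contains no descendant of S and blocks every backdoor path.
No other singleton works — e.g. {Z} leaves P1 open — so {H} is the unique smallest valid adjustment set.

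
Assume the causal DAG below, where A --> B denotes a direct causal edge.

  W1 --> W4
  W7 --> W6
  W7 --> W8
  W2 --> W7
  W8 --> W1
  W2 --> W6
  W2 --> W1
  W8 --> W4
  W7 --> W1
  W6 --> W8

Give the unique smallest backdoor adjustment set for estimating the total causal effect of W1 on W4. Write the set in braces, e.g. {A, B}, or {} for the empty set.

{W8}

Variables eligible for adjustment (non-descendants of W1, excluding W1 and W4): {W2, W6, W7, W8}.
Backdoor paths from W1 to W4:
  P1: W1 <- W2 -> W7 -> W6 -> W8 -> W4
  P2: W1 <- W2 -> W7 -> W8 -> W4
  P3: W1 <- W2 -> W6 <- W7 -> W8 -> W4
  P4: W1 <- W2 -> W6 -> W8 -> W4
  P5: W1 <- W7 <- W2 -> W6 -> W8 -> W4
  P6: W1 <- W7 -> W6 -> W8 -> W4
  P7: W1 <- W7 -> W8 -> W4
  P8: W1 <- W8 -> W4
The empty set is not sufficient: P1 (W1 <- W2 -> W7 -> W6 -> W8 -> W4) has no collider blocking it and no conditioned non-collider, so it is open.
Try {W8}:
  P1: blocked at chain node W8 ∈ conditioning set.
  P2: blocked at chain node W8 ∈ conditioning set.
  P3: blocked at chain node W8 ∈ conditioning set.
  P4: blocked at chain node W8 ∈ conditioning set.
  P5: blocked at chain node W8 ∈ conditioning set.
  P6: blocked at chain node W8 ∈ conditioning set.
  P7: blocked at chain node W8 ∈ conditioning set.
  P8: blocked at fork node W8 ∈ conditioning set.
{W8} contains no descendant of W1 and blocks every backdoor path.
No other singleton works — e.g. {W2} leaves P6 open — so {W8} is the unique smallest valid adjustment set.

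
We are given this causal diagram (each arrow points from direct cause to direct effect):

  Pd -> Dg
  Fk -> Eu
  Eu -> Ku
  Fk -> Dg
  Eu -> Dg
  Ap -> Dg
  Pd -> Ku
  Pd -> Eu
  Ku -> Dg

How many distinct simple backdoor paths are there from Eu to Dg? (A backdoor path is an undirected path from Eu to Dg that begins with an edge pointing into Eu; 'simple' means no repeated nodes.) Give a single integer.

3

A backdoor path from Eu to Dg is any simple undirected path whose first edge points into Eu (i.e. leaves Eu via a parent).
Parents of Eu: {Fk, Pd}.
Enumerating:
  P1: Eu <- Fk -> Dg
  P2: Eu <- Pd -> Ku -> Dg
  P3: Eu <- Pd -> Dg
That exhausts the simple backdoor paths. Count: 3.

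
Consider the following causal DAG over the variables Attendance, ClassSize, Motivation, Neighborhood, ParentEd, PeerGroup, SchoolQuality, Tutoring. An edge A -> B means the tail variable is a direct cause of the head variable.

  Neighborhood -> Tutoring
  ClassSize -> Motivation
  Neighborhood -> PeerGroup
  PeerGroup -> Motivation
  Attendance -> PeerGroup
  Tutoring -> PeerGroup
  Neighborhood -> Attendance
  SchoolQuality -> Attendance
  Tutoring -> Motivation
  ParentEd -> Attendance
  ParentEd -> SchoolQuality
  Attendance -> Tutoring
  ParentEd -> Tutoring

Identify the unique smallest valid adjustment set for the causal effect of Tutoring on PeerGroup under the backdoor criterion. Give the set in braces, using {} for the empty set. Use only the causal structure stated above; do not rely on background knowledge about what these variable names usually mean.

{Attendance, Neighborhood}

Variables eligible for adjustment (non-descendants of Tutoring, excluding Tutoring and PeerGroup): {Attendance, ClassSize, Neighborhood, ParentEd, SchoolQuality}.
Backdoor paths from Tutoring to PeerGroup:
  P1: Tutoring <- Neighborhood -> Attendance -> PeerGroup
  P2: Tutoring <- Neighborhood -> PeerGroup
  P3: Tutoring <- ParentEd -> SchoolQuality -> Attendance <- Neighborhood -> PeerGroup
  P4: Tutoring <- ParentEd -> SchoolQuality -> Attendance -> PeerGroup
  P5: Tutoring <- ParentEd -> Attendance <- Neighborhood -> PeerGroup
  P6: Tutoring <- ParentEd -> Attendance -> PeerGroup
  P7: Tutoring <- Attendance <- Neighborhood -> PeerGroup
  P8: Tutoring <- Attendance -> PeerGroup
The empty set is not sufficient: P1 (Tutoring <- Neighborhood -> Attendance -> PeerGroup) has no collider blocking it and no conditioned non-collider, so it is open.
Try {Attendance, Neighborhood}:
  P1: blocked at fork node Neighborhood ∈ conditioning set.
  P2: blocked at fork node Neighborhood ∈ conditioning set.
  P3: blocked at fork node Neighborhood ∈ conditioning set.
  P4: blocked at chain node Attendance ∈ conditioning set.
  P5: blocked at fork node Neighborhood ∈ conditioning set.
  P6: blocked at chain node Attendance ∈ conditioning set.
  P7: blocked at chain node Attendance ∈ conditioning set.
  P8: blocked at fork node Attendance ∈ conditioning set.
{Attendance, Neighborhood} contains no descendant of Tutoring and blocks every backdoor path.
Every element of {Attendance, Neighborhood} is needed (dropping Attendance leaves P4 open; dropping Neighborhood leaves P2 open), so no proper subset is valid.
Among all size-2 subsets of the eligible variables, only {Attendance, Neighborhood} blocks every backdoor path, so it is the unique smallest valid adjustment set.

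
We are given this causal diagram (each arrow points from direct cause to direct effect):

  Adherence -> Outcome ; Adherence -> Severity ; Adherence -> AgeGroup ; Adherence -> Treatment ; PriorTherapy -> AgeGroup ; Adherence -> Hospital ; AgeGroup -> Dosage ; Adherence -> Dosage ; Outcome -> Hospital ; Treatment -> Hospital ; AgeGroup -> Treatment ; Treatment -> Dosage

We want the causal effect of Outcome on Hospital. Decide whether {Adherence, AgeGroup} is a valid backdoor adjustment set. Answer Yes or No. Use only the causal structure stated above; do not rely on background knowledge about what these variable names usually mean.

Backdoor paths from Outcome to Hospital (paths whose first edge points into Outcome):
  P1: Outcome <- Adherence -> AgeGroup -> Treatment -> Hospital
  P2: Outcome <- Adherence -> AgeGroup -> Dosage <- Treatment -> Hospital
  P3: Outcome <- Adherence -> Treatment -> Hospital
  P4: Outcome <- Adherence -> Hospital
  P5: Outcome <- Adherence -> Dosage <- AgeGroup -> Treatment -> Hospital
  P6: Outcome <- Adherence -> Dosage <- Treatment -> Hospital
Condition 1 (no descendant of Outcome in the set): holds — descendants of Outcome are {Hospital}; none are in {Adherence, AgeGroup}.
Condition 2 (every backdoor path blocked by {Adherence, AgeGroup}):
  P1: blocked at fork node Adherence ∈ conditioning set.
  P2: blocked at fork node Adherence ∈ conditioning set.
  P3: blocked at fork node Adherence ∈ conditioning set.
  P4: blocked at fork node Adherence ∈ conditioning set.
  P5: blocked at fork node Adherence ∈ conditioning set.
  P6: blocked at fork node Adherence ∈ conditioning set.
{Adherence, AgeGroup} satisfies the backdoor criterion.

Yes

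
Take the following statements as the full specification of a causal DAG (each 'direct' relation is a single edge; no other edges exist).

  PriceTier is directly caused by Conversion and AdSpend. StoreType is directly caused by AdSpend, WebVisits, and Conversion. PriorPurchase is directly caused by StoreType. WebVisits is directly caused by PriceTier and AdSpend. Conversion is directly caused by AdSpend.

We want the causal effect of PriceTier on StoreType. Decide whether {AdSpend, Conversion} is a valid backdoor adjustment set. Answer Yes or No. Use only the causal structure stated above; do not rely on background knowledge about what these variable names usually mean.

Backdoor paths from PriceTier to StoreType (paths whose first edge points into PriceTier):
  P1: PriceTier <- AdSpend -> Conversion -> StoreType
  P2: PriceTier <- AdSpend -> WebVisits -> StoreType
  P3: PriceTier <- AdSpend -> StoreType
  P4: PriceTier <- Conversion <- AdSpend -> WebVisits -> StoreType
  P5: PriceTier <- Conversion <- AdSpend -> StoreType
  P6: PriceTier <- Conversion -> StoreType
Condition 1 (no descendant of PriceTier in the set): holds — descendants of PriceTier are {PriorPurchase, StoreType, WebVisits}; none are in {AdSpend, Conversion}.
Condition 2 (every backdoor path blocked by {AdSpend, Conversion}):
  P1: blocked at fork node AdSpend ∈ conditioning set.
  P2: blocked at fork node AdSpend ∈ conditioning set.
  P3: blocked at fork node AdSpend ∈ conditioning set.
  P4: blocked at chain node Conversion ∈ conditioning set.
  P5: blocked at chain node Conversion ∈ conditioning set.
  P6: blocked at fork node Conversion ∈ conditioning set.
{AdSpend, Conversion} satisfies the backdoor criterion.

Yes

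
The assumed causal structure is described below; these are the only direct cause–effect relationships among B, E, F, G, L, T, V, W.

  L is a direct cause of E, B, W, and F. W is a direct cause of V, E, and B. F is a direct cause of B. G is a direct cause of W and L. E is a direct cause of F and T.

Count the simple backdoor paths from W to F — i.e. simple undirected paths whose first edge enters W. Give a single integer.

6

A backdoor path from W to F is any simple undirected path whose first edge points into W (i.e. leaves W via a parent).
Parents of W: {G, L}.
Enumerating:
  P1: W <- G -> L -> E -> F
  P2: W <- G -> L -> F
  P3: W <- G -> L -> B <- F
  P4: W <- L -> E -> F
  P5: W <- L -> F
  P6: W <- L -> B <- F
That exhausts the simple backdoor paths. Count: 6.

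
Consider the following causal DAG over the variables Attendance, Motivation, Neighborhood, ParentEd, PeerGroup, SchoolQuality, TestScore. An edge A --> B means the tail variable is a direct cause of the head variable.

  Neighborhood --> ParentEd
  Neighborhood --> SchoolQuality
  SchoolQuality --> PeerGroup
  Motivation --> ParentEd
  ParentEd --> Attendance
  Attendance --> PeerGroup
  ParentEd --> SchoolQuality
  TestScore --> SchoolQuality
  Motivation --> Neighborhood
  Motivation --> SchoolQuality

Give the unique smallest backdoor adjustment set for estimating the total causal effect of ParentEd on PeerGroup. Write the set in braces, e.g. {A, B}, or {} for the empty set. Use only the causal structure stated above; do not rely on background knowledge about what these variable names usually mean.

{Motivation, Neighborhood}

Variables eligible for adjustment (non-descendants of ParentEd, excluding ParentEd and PeerGroup): {Motivation, Neighborhood, TestScore}.
Backdoor paths from ParentEd to PeerGroup:
  P1: ParentEd <- Motivation -> Neighborhood -> SchoolQuality -> PeerGroup
  P2: ParentEd <- Motivation -> SchoolQuality -> PeerGroup
  P3: ParentEd <- Neighborhood <- Motivation -> SchoolQuality -> PeerGroup
  P4: ParentEd <- Neighborhood -> SchoolQuality -> PeerGroup
The empty set is not sufficient: P1 (ParentEd <- Motivation -> Neighborhood -> SchoolQuality -> PeerGroup) has no collider blocking it and no conditioned non-collider, so it is open.
Try {Motivation, Neighborhood}:
  P1: blocked at fork node Motivation ∈ conditioning set.
  P2: blocked at fork node Motivation ∈ conditioning set.
  P3: blocked at chain node Neighborhood ∈ conditioning set.
  P4: blocked at fork node Neighborhood ∈ conditioning set.
{Motivation, Neighborhood} contains no descendant of ParentEd and blocks every backdoor path.
Every element of {Motivation, Neighborhood} is needed (dropping Motivation leaves P2 open; dropping Neighborhood leaves P4 open), so no proper subset is valid.
Among all size-2 subsets of the eligible variables, only {Motivation, Neighborhood} blocks every backdoor path, so it is the unique smallest valid adjustment set.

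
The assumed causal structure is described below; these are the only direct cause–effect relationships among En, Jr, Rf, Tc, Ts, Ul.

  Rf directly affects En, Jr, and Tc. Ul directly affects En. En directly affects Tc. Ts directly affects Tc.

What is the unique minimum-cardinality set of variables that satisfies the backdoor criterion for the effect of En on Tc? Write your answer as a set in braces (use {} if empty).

{Rf}

Variables eligible for adjustment (non-descendants of En, excluding En and Tc): {Jr, Rf, Ts, Ul}.
Backdoor paths from En to Tc:
  P1: En <- Rf -> Tc
The empty set is not sufficient: P1 (En <- Rf -> Tc) has no collider blocking it and no conditioned non-collider, so it is open.
Try {Rf}:
  P1: blocked at fork node Rf ∈ conditioning set.
{Rf} contains no descendant of En and blocks every backdoor path.
No other singleton works — e.g. {Ul} leaves P1 open — so {Rf} is the unique smallest valid adjustment set.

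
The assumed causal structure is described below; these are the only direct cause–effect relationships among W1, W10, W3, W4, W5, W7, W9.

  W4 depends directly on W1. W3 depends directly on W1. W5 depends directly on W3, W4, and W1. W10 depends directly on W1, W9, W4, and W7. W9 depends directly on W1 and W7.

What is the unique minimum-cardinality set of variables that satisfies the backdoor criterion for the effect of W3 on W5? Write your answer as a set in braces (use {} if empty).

Variables eligible for adjustment (non-descendants of W3, excluding W3 and W5): {W1, W10, W4, W7, W9}.
Backdoor paths from W3 to W5:
  P1: W3 <- W1 -> W4 -> W5
  P2: W3 <- W1 -> W9 <- W7 -> W10 <- W4 -> W5
  P3: W3 <- W1 -> W9 -> W10 <- W4 -> W5
  P4: W3 <- W1 -> W5
  P5: W3 <- W1 -> W10 <- W4 -> W5
The empty set is not sufficient: P1 (W3 <- W1 -> W4 -> W5) has no collider blocking it and no conditioned non-collider, so it is open.
Try {W1}:
  P1: blocked at fork node W1 ∈ conditioning set.
  P2: blocked at fork node W1 ∈ conditioning set.
  P3: blocked at fork node W1 ∈ conditioning set.
  P4: blocked at fork node W1 ∈ conditioning set.
  P5: blocked at fork node W1 ∈ conditioning set.
{W1} contains no descendant of W3 and blocks every backdoor path.
No other singleton works — e.g. {W7} leaves P1 open — so {W1} is the unique smallest valid adjustment set.

{W1}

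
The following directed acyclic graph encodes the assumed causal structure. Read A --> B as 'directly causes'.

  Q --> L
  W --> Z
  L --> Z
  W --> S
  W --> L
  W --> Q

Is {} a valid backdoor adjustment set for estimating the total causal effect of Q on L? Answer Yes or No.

Backdoor paths from Q to L (paths whose first edge points into Q):
  P1: Q <- W -> L
  P2: Q <- W -> Z <- L
Condition 1 (no descendant of Q in the set): holds — descendants of Q are {L, Z}; none are in {}.
Condition 2 (every backdoor path blocked by {}):
  P1: open — no interior node is in the conditioning set.
  P2: blocked at collider Z (neither it nor any descendant is in the conditioning set).
{} does not satisfy the backdoor criterion.

No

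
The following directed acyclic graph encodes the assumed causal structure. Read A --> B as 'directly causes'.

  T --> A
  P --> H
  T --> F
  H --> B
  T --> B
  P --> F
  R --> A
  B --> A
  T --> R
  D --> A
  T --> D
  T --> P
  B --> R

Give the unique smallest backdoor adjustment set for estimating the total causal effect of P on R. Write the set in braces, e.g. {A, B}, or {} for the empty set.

Variables eligible for adjustment (non-descendants of P, excluding P and R): {D, T}.
Backdoor paths from P to R:
  P1: P <- T -> B -> R
  P2: P <- T -> B -> A <- R
  P3: P <- T -> D -> A <- B -> R
  P4: P <- T -> D -> A <- R
  P5: P <- T -> R
  P6: P <- T -> A <- B -> R
  P7: P <- T -> A <- R
The empty set is not sufficient: P1 (P <- T -> B -> R) has no collider blocking it and no conditioned non-collider, so it is open.
Try {T}:
  P1: blocked at fork node T ∈ conditioning set.
  P2: blocked at fork node T ∈ conditioning set.
  P3: blocked at fork node T ∈ conditioning set.
  P4: blocked at fork node T ∈ conditioning set.
  P5: blocked at fork node T ∈ conditioning set.
  P6: blocked at fork node T ∈ conditioning set.
  P7: blocked at fork node T ∈ conditioning set.
{T} contains no descendant of P and blocks every backdoor path.
No other singleton works — e.g. {D} leaves P1 open — so {T} is the unique smallest valid adjustment set.

{T}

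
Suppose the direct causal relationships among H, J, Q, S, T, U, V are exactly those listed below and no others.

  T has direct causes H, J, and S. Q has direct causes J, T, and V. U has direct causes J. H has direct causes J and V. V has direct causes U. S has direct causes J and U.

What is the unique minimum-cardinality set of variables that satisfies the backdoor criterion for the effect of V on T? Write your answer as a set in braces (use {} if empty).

Variables eligible for adjustment (non-descendants of V, excluding V and T): {J, S, U}.
Backdoor paths from V to T:
  P1: V <- U <- J -> S -> T
  P2: V <- U <- J -> H -> T
  P3: V <- U <- J -> T
  P4: V <- U <- J -> Q <- T
  P5: V <- U -> S <- J -> H -> T
  P6: V <- U -> S <- J -> T
  P7: V <- U -> S <- J -> Q <- T
  P8: V <- U -> S -> T
The empty set is not sufficient: P1 (V <- U <- J -> S -> T) has no collider blocking it and no conditioned non-collider, so it is open.
Try {U}:
  P1: blocked at chain node U ∈ conditioning set.
  P2: blocked at chain node U ∈ conditioning set.
  P3: blocked at chain node U ∈ conditioning set.
  P4: blocked at chain node U ∈ conditioning set.
  P5: blocked at fork node U ∈ conditioning set.
  P6: blocked at fork node U ∈ conditioning set.
  P7: blocked at fork node U ∈ conditioning set.
  P8: blocked at fork node U ∈ conditioning set.
{U} contains no descendant of V and blocks every backdoor path.
No other singleton works — e.g. {J} leaves P8 open — so {U} is the unique smallest valid adjustment set.

{U}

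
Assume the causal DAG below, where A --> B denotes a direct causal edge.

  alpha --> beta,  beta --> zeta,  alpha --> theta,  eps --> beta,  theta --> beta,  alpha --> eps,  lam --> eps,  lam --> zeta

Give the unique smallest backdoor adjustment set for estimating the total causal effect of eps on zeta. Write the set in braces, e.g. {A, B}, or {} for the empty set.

{alpha, lam}

Variables eligible for adjustment (non-descendants of eps, excluding eps and zeta): {alpha, lam, theta}.
Backdoor paths from eps to zeta:
  P1: eps <- lam -> zeta
  P2: eps <- alpha -> theta -> beta -> zeta
  P3: eps <- alpha -> beta -> zeta
The empty set is not sufficient: P1 (eps <- lam -> zeta) has no collider blocking it and no conditioned non-collider, so it is open.
Try {alpha, lam}:
  P1: blocked at fork node lam ∈ conditioning set.
  P2: blocked at fork node alpha ∈ conditioning set.
  P3: blocked at fork node alpha ∈ conditioning set.
{alpha, lam} contains no descendant of eps and blocks every backdoor path.
Every element of {alpha, lam} is needed (dropping alpha leaves P2 open; dropping lam leaves P1 open), so no proper subset is valid.
Among all size-2 subsets of the eligible variables, only {alpha, lam} blocks every backdoor path, so it is the unique smallest valid adjustment set.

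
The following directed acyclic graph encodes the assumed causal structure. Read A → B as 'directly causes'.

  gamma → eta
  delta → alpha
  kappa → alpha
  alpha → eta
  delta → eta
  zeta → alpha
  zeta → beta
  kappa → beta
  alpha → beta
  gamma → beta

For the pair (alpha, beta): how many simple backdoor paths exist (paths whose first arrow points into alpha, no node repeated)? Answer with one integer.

A backdoor path from alpha to beta is any simple undirected path whose first edge points into alpha (i.e. leaves alpha via a parent).
Parents of alpha: {delta, kappa, zeta}.
Enumerating:
  P1: alpha <- delta -> eta <- gamma -> beta
  P2: alpha <- zeta -> beta
  P3: alpha <- kappa -> beta
That exhausts the simple backdoor paths. Count: 3.

3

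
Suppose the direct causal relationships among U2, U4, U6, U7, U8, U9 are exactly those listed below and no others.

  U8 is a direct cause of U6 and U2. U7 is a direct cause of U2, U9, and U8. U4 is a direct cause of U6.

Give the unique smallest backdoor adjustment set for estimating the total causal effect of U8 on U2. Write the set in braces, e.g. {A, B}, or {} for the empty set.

{U7}

Variables eligible for adjustment (non-descendants of U8, excluding U8 and U2): {U4, U7, U9}.
Backdoor paths from U8 to U2:
  P1: U8 <- U7 -> U2
The empty set is not sufficient: P1 (U8 <- U7 -> U2) has no collider blocking it and no conditioned non-collider, so it is open.
Try {U7}:
  P1: blocked at fork node U7 ∈ conditioning set.
{U7} contains no descendant of U8 and blocks every backdoor path.
No other singleton works — e.g. {U9} leaves P1 open — so {U7} is the unique smallest valid adjustment set.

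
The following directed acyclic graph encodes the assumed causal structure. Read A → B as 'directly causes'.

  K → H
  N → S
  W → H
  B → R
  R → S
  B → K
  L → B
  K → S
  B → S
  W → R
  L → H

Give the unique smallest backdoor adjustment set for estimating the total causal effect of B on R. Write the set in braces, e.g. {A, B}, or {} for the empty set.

{}

Variables eligible for adjustment (non-descendants of B, excluding B and R): {L, N, W}.
Backdoor paths from B to R:
  P1: B <- L -> H <- W -> R
  P2: B <- L -> H <- K -> S <- R
Each backdoor path contains an unconditioned collider, so every path is already blocked with the empty conditioning set:
  P1: blocked at collider H (neither it nor any descendant is in the conditioning set).
  P2: blocked at collider H (neither it nor any descendant is in the conditioning set).
The empty set is therefore the unique smallest valid set.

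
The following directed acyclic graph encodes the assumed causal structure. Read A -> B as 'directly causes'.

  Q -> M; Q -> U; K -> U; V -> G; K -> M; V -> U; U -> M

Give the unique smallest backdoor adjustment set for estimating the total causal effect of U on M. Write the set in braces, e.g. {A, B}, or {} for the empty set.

{K, Q}

Variables eligible for adjustment (non-descendants of U, excluding U and M): {G, K, Q, V}.
Backdoor paths from U to M:
  P1: U <- Q -> M
  P2: U <- K -> M
The empty set is not sufficient: P1 (U <- Q -> M) has no collider blocking it and no conditioned non-collider, so it is open.
Try {K, Q}:
  P1: blocked at fork node Q ∈ conditioning set.
  P2: blocked at fork node K ∈ conditioning set.
{K, Q} contains no descendant of U and blocks every backdoor path.
Every element of {K, Q} is needed (dropping K leaves P2 open; dropping Q leaves P1 open), so no proper subset is valid.
Among all size-2 subsets of the eligible variables, only {K, Q} blocks every backdoor path, so it is the unique smallest valid adjustment set.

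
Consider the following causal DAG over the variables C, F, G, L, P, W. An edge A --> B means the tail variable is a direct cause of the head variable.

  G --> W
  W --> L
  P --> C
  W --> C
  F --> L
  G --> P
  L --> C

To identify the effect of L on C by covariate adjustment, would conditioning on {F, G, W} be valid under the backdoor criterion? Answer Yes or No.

Yes

Backdoor paths from L to C (paths whose first edge points into L):
  P1: L <- W <- G -> P -> C
  P2: L <- W -> C
Condition 1 (no descendant of L in the set): holds — descendants of L are {C}; none are in {F, G, W}.
Condition 2 (every backdoor path blocked by {F, G, W}):
  P1: blocked at chain node W ∈ conditioning set.
  P2: blocked at fork node W ∈ conditioning set.
{F, G, W} satisfies the backdoor criterion.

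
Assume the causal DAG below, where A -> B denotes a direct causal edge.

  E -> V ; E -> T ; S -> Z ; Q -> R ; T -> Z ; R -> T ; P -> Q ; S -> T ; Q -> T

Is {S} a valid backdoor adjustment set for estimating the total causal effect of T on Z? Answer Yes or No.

Backdoor paths from T to Z (paths whose first edge points into T):
  P1: T <- S -> Z
Condition 1 (no descendant of T in the set): holds — descendants of T are {Z}; none are in {S}.
Condition 2 (every backdoor path blocked by {S}):
  P1: blocked at fork node S ∈ conditioning set.
{S} satisfies the backdoor criterion.

Yes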